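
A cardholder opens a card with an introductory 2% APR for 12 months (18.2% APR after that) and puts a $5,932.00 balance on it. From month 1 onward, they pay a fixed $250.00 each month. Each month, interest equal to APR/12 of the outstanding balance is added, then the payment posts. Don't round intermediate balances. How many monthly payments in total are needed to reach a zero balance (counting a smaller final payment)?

Promo months 1–12 at r₀ = 2%/12 = 0.00166667; months 13+ at r₁ = 18.2%/12 = 0.0151667.
After month 12: iterate B ← B·(1+r₀) − $250.00 for 12 months → $3,024.08.
Then at r₁ with $250.00/mo: n₂ = −ln(1 − r₁·B/P)/ln(1+r₁) ≈ 13.46 → 14 more payments.

26 payments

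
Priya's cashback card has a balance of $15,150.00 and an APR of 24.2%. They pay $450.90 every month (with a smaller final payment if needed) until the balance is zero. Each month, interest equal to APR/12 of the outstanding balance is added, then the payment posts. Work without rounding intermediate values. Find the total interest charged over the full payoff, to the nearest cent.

Monthly rate r = 24.2%/12 = 2.01667% = 0.0201667.
Payoff takes n = ⌈−ln(1 − rB₀/P)/ln(1+r)⌉ = ⌈56.693⌉ = 57 payments; the last is $313.34.
Total paid = 56·$450.90 + $313.34 = $25,563.74.
Total interest = total paid − principal = $25,563.74 − $15,150.00 = $10,413.74.

$10,413.74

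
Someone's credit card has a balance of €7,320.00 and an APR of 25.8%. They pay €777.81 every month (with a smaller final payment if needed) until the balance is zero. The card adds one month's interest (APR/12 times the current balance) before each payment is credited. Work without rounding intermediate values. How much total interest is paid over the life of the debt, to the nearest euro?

Monthly rate r = 25.8%/12 = 2.15% = 0.0215.
Payoff takes n = ⌈−ln(1 − rB₀/P)/ln(1+r)⌉ = ⌈10.627⌉ = 11 payments; the last is €490.00.
Total paid = 10·€777.81 + €490.00 = €8,268.10.
Total interest = total paid − principal = €8,268.10 − €7,320.00 = €948.10.

€948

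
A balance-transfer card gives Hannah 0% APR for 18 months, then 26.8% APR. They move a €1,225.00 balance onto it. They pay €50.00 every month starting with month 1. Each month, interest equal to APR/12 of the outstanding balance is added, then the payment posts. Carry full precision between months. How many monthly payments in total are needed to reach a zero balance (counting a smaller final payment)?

Promo months 1–18 at r₀ = 0%/12 = 0; months 19+ at r₁ = 26.8%/12 = 0.0223333.
After month 18 (no interest yet): B = €1,225.00 − 18·€50.00 = €325.00.
Then at r₁ with €50.00/mo: n₂ = −ln(1 − r₁·B/P)/ln(1+r₁) ≈ 7.10 → 8 more payments.

26 payments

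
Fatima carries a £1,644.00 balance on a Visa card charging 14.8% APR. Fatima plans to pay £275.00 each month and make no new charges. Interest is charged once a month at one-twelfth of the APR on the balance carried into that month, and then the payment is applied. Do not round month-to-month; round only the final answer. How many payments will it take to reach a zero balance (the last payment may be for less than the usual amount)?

7 months

Monthly rate r = 14.8%/12 = 1.23333% = 0.0123333.
Recurrence: B ← B·(1+r) − £275.00.
Month 1: interest £20.28; balance after payment £1,389.28.
Month 2: interest £17.13; balance after payment £1,131.41.
Closed form: n = −ln(1 − rB₀/P)/ln(1+r) = −ln(0.92627)/ln(1.01233) ≈ 6.248, so the balance reaches zero during payment 7.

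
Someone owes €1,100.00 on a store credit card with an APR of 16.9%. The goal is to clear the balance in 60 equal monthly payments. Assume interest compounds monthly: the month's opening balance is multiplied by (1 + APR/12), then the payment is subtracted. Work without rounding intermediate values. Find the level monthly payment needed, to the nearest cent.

Monthly rate r = 16.9%/12 = 1.40833% = 0.0140833.
Level-payment amortization: P = B₀·r / (1 − (1+r)^(−n)) = 1100.00·0.0140833 / (1 − 1.01408^(−60)).
Denominator 1 − (1+r)^(−60) = 0.567902955.
P = 15.4917 / 0.567902955 ≈ 27.28.

€27.28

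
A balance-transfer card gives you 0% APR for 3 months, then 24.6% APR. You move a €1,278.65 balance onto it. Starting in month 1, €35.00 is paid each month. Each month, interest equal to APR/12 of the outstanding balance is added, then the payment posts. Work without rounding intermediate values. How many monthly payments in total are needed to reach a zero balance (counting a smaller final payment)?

61 payments

Promo months 1–3 at r₀ = 0%/12 = 0; months 4+ at r₁ = 24.6%/12 = 0.0205.
After month 3 (no interest yet): B = €1,278.65 − 3·€35.00 = €1,173.65.
Then at r₁ with €35.00/mo: n₂ = −ln(1 − r₁·B/P)/ln(1+r₁) ≈ 57.31 → 58 more payments.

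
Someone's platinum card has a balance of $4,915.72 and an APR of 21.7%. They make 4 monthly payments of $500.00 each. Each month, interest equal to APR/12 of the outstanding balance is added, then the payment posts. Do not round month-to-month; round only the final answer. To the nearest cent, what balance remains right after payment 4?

$3,226.15

Monthly rate r = 21.7%/12 = 1.80833% = 0.0180833.
Each month: B ← B·(1+r) − $500.00.
Month 1: interest $88.89; balance after payment $4,504.61.
Month 2: interest $81.46; balance after payment $4,086.07.
Month 3: interest $73.89; balance after payment $3,659.96.
Month 4: interest $66.18; balance after payment $3,226.15.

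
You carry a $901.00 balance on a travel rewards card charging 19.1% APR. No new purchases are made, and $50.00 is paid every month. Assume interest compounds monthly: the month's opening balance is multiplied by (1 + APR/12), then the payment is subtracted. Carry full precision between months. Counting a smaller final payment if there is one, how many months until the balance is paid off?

Monthly rate r = 19.1%/12 = 1.59167% = 0.0159167.
Recurrence: B ← B·(1+r) − $50.00.
Month 1: interest $14.34; balance after payment $865.34.
Month 2: interest $13.77; balance after payment $829.11.
Closed form: n = −ln(1 − rB₀/P)/ln(1+r) = −ln(0.71318)/ln(1.01592) ≈ 21.405, so the balance reaches zero during payment 22.

22 months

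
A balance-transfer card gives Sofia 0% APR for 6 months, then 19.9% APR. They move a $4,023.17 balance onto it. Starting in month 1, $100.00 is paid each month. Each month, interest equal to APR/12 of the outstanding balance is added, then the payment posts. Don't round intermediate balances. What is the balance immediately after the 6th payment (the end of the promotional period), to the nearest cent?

$3,423.17

Promo months 1–6 at r₀ = 0%/12 = 0; months 7+ at r₁ = 19.9%/12 = 0.0165833.
After month 6 (no interest yet): B = $4,023.17 − 6·$100.00 = $3,423.17.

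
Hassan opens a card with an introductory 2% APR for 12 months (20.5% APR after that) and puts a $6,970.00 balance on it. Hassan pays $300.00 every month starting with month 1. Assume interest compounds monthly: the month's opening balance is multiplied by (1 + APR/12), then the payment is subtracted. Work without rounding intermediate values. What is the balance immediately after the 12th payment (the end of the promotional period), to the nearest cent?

$3,477.50

Promo months 1–12 at r₀ = 2%/12 = 0.00166667; months 13+ at r₁ = 20.5%/12 = 0.0170833.
After month 12: iterate B ← B·(1+r₀) − $300.00 for 12 months → $3,477.50.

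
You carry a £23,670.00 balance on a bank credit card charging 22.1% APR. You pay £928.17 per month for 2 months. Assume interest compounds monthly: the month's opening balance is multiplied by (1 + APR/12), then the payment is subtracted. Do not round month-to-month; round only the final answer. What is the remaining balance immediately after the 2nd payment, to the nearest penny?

Monthly rate r = 22.1%/12 = 1.84167% = 0.0184167.
Each month: B ← B·(1+r) − £928.17.
Month 1: interest £435.92; balance after payment £23,177.75.
Month 2: interest £426.86; balance after payment £22,676.44.

£22,676.44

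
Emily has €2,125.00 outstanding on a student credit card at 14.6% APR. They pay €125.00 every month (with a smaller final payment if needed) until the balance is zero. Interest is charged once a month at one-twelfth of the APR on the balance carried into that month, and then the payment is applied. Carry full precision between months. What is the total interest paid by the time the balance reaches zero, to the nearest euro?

Monthly rate r = 14.6%/12 = 1.21667% = 0.0121667.
Payoff takes n = ⌈−ln(1 − rB₀/P)/ln(1+r)⌉ = ⌈19.161⌉ = 20 payments; the last is €20.26.
Total paid = 19·€125.00 + €20.26 = €2,395.26.
Total interest = total paid − principal = €2,395.26 − €2,125.00 = €270.26.

€270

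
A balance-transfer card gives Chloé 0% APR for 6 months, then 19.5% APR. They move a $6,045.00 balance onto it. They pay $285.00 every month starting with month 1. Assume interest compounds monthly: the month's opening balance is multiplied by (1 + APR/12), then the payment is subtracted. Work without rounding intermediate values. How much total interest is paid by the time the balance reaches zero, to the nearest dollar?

$685

Promo months 1–6 at r₀ = 0%/12 = 0; months 7+ at r₁ = 19.5%/12 = 0.01625.
After month 6 (no interest yet): B = $6,045.00 − 6·$285.00 = $4,335.00.
Then at r₁ with $285.00/mo: n₂ = −ln(1 − r₁·B/P)/ln(1+r₁) ≈ 17.61 → 18 more payments.
Total paid = 23·$285.00 + $175.37 = $6,730.37; interest = $6,730.37 − $6,045.00 = $685.37.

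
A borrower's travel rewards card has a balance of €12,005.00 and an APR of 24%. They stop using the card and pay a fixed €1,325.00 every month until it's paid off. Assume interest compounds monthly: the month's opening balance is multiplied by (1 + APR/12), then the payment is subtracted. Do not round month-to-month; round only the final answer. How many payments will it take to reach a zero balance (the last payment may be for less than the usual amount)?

11 months

Monthly rate r = 24%/12 = 2% = 0.02.
Recurrence: B ← B·(1+r) − €1,325.00.
Month 1: interest €240.10; balance after payment €10,920.10.
Month 2: interest €218.40; balance after payment €9,813.50.
Closed form: n = −ln(1 − rB₀/P)/ln(1+r) = −ln(0.81879)/ln(1.02) ≈ 10.096, so the balance reaches zero during payment 11.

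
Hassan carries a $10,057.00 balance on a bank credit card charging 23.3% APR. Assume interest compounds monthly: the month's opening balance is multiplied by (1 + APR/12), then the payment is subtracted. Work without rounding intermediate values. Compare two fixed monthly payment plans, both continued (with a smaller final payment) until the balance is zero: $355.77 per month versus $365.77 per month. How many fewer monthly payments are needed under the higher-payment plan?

2 fewer payments

Monthly rate r = 23.3%/12 = 1.94167% = 0.0194167.
At $355.77/mo: n = ⌈−ln(1 − rB₀/P)/ln(1+r)⌉ = 42 payments (last $140.65); total interest = total paid − $10,057.00 = $4,670.22.
At $365.77/mo: 40 payments (last $253.67); total interest $4,461.70.
Payments saved = 42 − 40 = 2.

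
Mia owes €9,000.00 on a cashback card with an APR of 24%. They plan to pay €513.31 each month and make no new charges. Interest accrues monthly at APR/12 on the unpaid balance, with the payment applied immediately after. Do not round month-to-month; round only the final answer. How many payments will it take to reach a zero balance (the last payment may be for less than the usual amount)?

Monthly rate r = 24%/12 = 2% = 0.02.
Recurrence: B ← B·(1+r) − €513.31.
Month 1: interest €180.00; balance after payment €8,666.69.
Month 2: interest €173.33; balance after payment €8,326.71.
Closed form: n = −ln(1 − rB₀/P)/ln(1+r) = −ln(0.64933)/ln(1.02) ≈ 21.806, so the balance reaches zero during payment 22.

22 months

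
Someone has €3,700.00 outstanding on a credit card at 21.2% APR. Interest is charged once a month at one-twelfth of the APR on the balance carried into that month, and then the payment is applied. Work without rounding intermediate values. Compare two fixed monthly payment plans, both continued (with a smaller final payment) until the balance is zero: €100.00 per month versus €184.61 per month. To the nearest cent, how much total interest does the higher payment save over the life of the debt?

€1,447.48

Monthly rate r = 21.2%/12 = 1.76667% = 0.0176667.
At €100.00/mo: n = ⌈−ln(1 − rB₀/P)/ln(1+r)⌉ = 61 payments (last €55.08); total interest = total paid − €3,700.00 = €2,355.08.
At €184.61/mo: 25 payments (last €176.96); total interest €907.60.
Interest saved = €2,355.08 − €907.60 = €1,447.48.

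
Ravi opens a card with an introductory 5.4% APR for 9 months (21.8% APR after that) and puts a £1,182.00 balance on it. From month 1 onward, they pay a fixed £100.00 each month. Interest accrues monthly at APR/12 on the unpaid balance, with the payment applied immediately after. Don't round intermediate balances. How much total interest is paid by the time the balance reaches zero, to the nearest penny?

Promo months 1–9 at r₀ = 5.4%/12 = 0.0045; months 10+ at r₁ = 21.8%/12 = 0.0181667.
After month 9: iterate B ← B·(1+r₀) − £100.00 for 9 months → £314.37.
Then at r₁ with £100.00/mo: n₂ = −ln(1 − r₁·B/P)/ln(1+r₁) ≈ 3.27 → 4 more payments.
Total paid = 12·£100.00 + £26.81 = £1,226.81; interest = £1,226.81 − £1,182.00 = £44.81.

£44.81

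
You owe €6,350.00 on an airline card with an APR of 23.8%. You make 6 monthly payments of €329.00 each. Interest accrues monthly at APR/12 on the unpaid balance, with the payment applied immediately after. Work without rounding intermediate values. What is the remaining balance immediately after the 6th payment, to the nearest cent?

Monthly rate r = 23.8%/12 = 1.98333% = 0.0198333.
Each month: B ← B·(1+r) − €329.00.
Month 1: interest €125.94; balance after payment €6,146.94.
Month 2: interest €121.91; balance after payment €5,939.86.
Month 3: interest €117.81; balance after payment €5,728.66.
Month 4: interest €113.62; balance after payment €5,513.28.
Month 5: interest €109.35; balance after payment €5,293.63.
Month 6: interest €104.99; balance after payment €5,069.62.

€5,069.62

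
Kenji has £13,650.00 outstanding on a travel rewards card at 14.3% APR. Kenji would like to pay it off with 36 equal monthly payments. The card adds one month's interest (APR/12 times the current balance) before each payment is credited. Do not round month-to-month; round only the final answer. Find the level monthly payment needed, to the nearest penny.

Monthly rate r = 14.3%/12 = 1.19167% = 0.0119167.
Level-payment amortization: P = B₀·r / (1 − (1+r)^(−n)) = 13650.00·0.0119167 / (1 − 1.01192^(−36)).
Denominator 1 − (1+r)^(−36) = 0.347186635.
P = 162.663 / 0.347186635 ≈ 468.52.

£468.52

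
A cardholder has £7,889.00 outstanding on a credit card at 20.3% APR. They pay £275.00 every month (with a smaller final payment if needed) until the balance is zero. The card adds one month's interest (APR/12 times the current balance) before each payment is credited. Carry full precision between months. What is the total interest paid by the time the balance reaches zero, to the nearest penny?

£2,999.27

Monthly rate r = 20.3%/12 = 1.69167% = 0.0169167.
Payoff takes n = ⌈−ln(1 − rB₀/P)/ln(1+r)⌉ = ⌈39.592⌉ = 40 payments; the last is £163.27.
Total paid = 39·£275.00 + £163.27 = £10,888.27.
Total interest = total paid − principal = £10,888.27 − £7,889.00 = £2,999.27.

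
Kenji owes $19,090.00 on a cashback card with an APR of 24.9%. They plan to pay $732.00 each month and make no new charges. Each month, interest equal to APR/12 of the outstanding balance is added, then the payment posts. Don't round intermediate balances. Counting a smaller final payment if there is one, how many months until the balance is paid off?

Monthly rate r = 24.9%/12 = 2.075% = 0.02075.
Recurrence: B ← B·(1+r) − $732.00.
Month 1: interest $396.12; balance after payment $18,754.12.
Month 2: interest $389.15; balance after payment $18,411.27.
Closed form: n = −ln(1 − rB₀/P)/ln(1+r) = −ln(0.45886)/ln(1.02075) ≈ 37.931, so the balance reaches zero during payment 38.

38 payments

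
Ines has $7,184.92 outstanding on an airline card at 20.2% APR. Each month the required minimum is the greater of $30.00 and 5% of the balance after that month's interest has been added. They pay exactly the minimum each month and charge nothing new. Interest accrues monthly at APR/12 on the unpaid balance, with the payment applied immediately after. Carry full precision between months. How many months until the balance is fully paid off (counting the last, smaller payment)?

97 months

Monthly rate r = 20.2%/12 = 1.68333% = 0.0168333.
While 5% of the post-interest balance exceeds $30.00, each month B ← (B·(1+r))·(1 − 0.05), i.e. B shrinks by the factor (1+r)·0.95 = 0.96599.
This holds for months 1–73. Entering month 74 the balance is $574.75; 5% of the post-interest balance is now below $30.00, so the flat $30.00 minimum applies from here.
From month 74 a fixed $30.00 at rate r clears $574.75 in 24 more payments. Total: 73 + 24 = 97 months.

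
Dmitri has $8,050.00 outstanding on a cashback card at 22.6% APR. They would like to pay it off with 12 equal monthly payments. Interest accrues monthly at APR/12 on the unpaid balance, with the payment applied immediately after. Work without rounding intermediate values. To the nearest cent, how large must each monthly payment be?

$755.76

Monthly rate r = 22.6%/12 = 1.88333% = 0.0188333.
Level-payment amortization: P = B₀·r / (1 − (1+r)^(−n)) = 8050.00·0.0188333 / (1 − 1.01883^(−12)).
Denominator 1 − (1+r)^(−12) = 0.200603477.
P = 151.608 / 0.200603477 ≈ 755.76.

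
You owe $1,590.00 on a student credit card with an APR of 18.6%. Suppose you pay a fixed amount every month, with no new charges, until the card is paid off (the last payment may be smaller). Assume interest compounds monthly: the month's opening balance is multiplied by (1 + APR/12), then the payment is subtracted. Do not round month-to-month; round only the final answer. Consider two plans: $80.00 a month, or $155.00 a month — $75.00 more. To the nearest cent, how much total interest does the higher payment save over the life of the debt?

$170.17

Monthly rate r = 18.6%/12 = 1.55% = 0.0155.
At $80.00/mo: n = ⌈−ln(1 − rB₀/P)/ln(1+r)⌉ = 24 payments (last $75.42); total interest = total paid − $1,590.00 = $325.42.
At $155.00/mo: 12 payments (last $40.25); total interest $155.25.
Interest saved = $325.42 − $155.25 = $170.17.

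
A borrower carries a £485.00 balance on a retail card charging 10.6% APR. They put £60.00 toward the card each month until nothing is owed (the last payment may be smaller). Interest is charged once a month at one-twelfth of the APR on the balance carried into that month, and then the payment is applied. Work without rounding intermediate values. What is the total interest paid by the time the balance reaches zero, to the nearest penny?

Monthly rate r = 10.6%/12 = 0.883333% = 0.00883333.
Payoff takes n = ⌈−ln(1 − rB₀/P)/ln(1+r)⌉ = ⌈8.423⌉ = 9 payments; the last is £25.47.
Total paid = 8·£60.00 + £25.47 = £505.47.
Total interest = total paid − principal = £505.47 − £485.00 = £20.47.

£20.47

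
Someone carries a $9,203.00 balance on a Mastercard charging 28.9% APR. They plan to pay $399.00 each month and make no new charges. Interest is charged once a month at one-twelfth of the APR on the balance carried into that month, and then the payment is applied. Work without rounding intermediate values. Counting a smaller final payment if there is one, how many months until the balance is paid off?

35 months

Monthly rate r = 28.9%/12 = 2.40833% = 0.0240833.
Recurrence: B ← B·(1+r) − $399.00.
Month 1: interest $221.64; balance after payment $9,025.64.
Month 2: interest $217.37; balance after payment $8,844.01.
Closed form: n = −ln(1 − rB₀/P)/ln(1+r) = −ln(0.44451)/ln(1.02408) ≈ 34.069, so the balance reaches zero during payment 35.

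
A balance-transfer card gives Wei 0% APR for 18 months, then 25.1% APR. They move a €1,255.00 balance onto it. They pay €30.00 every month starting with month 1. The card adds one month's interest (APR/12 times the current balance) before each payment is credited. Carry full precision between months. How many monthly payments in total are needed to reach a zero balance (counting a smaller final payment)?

Promo months 1–18 at r₀ = 0%/12 = 0; months 19+ at r₁ = 25.1%/12 = 0.0209167.
After month 18 (no interest yet): B = €1,255.00 − 18·€30.00 = €715.00.
Then at r₁ with €30.00/mo: n₂ = −ln(1 − r₁·B/P)/ln(1+r₁) ≈ 33.34 → 34 more payments.

52 months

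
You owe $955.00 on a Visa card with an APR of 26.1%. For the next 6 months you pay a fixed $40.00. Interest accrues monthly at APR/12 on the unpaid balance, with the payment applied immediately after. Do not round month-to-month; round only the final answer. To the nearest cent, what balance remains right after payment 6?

$833.17

Monthly rate r = 26.1%/12 = 2.175% = 0.02175.
Each month: B ← B·(1+r) − $40.00.
Month 1: interest $20.77; balance after payment $935.77.
Month 2: interest $20.35; balance after payment $916.12.
Month 3: interest $19.93; balance after payment $896.05.
Month 4: interest $19.49; balance after payment $875.54.
Month 5: interest $19.04; balance after payment $854.58.
Month 6: interest $18.59; balance after payment $833.17.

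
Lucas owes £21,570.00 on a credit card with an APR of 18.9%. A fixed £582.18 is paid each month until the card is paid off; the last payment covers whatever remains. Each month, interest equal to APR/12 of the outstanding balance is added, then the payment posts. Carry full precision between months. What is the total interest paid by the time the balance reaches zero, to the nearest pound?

Monthly rate r = 18.9%/12 = 1.575% = 0.01575.
Payoff takes n = ⌈−ln(1 − rB₀/P)/ln(1+r)⌉ = ⌈56.054⌉ = 57 payments; the last is £31.81.
Total paid = 56·£582.18 + £31.81 = £32,633.89.
Total interest = total paid − principal = £32,633.89 − £21,570.00 = £11,063.89.

£11,064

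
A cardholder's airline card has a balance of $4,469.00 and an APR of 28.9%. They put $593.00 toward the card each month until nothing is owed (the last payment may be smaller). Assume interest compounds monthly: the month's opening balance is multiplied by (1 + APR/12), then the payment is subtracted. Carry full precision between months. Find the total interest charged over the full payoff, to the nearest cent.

$523.32

Monthly rate r = 28.9%/12 = 2.40833% = 0.0240833.
Payoff takes n = ⌈−ln(1 − rB₀/P)/ln(1+r)⌉ = ⌈8.416⌉ = 9 payments; the last is $248.32.
Total paid = 8·$593.00 + $248.32 = $4,992.32.
Total interest = total paid − principal = $4,992.32 − $4,469.00 = $523.32.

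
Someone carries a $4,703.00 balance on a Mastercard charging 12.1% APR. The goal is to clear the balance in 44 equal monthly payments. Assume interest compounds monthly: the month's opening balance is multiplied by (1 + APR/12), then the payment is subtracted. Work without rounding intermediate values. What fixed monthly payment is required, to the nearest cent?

Monthly rate r = 12.1%/12 = 1.00833% = 0.0100833.
Level-payment amortization: P = B₀·r / (1 − (1+r)^(−n)) = 4703.00·0.0100833 / (1 − 1.01008^(−44)).
Denominator 1 − (1+r)^(−44) = 0.356893392.
P = 47.4219 / 0.356893392 ≈ 132.87.

$132.87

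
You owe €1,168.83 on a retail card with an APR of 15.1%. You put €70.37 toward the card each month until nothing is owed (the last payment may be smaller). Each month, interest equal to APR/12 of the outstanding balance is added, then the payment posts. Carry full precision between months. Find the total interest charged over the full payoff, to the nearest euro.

Monthly rate r = 15.1%/12 = 1.25833% = 0.0125833.
Payoff takes n = ⌈−ln(1 − rB₀/P)/ln(1+r)⌉ = ⌈18.750⌉ = 19 payments; the last is €52.86.
Total paid = 18·€70.37 + €52.86 = €1,319.52.
Total interest = total paid − principal = €1,319.52 − €1,168.83 = €150.69.

€151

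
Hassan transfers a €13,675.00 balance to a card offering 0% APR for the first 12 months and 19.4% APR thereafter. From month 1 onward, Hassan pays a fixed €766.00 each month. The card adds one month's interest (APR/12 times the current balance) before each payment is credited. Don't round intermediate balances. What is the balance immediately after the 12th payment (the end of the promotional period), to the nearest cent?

€4,483.00

Promo months 1–12 at r₀ = 0%/12 = 0; months 13+ at r₁ = 19.4%/12 = 0.0161667.
After month 12 (no interest yet): B = €13,675.00 − 12·€766.00 = €4,483.00.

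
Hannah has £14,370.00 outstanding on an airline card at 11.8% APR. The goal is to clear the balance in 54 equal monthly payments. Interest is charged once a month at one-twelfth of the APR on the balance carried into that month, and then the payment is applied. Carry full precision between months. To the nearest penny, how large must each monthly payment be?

Monthly rate r = 11.8%/12 = 0.983333% = 0.00983333.
Level-payment amortization: P = B₀·r / (1 − (1+r)^(−n)) = 14370.00·0.00983333 / (1 − 1.00983^(−54)).
Denominator 1 − (1+r)^(−54) = 0.410456187.
P = 141.305 / 0.410456187 ≈ 344.26.

£344.26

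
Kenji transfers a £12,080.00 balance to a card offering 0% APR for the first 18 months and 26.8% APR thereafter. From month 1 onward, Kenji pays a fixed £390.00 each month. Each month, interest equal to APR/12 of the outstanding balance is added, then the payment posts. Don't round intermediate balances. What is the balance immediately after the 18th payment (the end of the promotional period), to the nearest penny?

£5,060.00

Promo months 1–18 at r₀ = 0%/12 = 0; months 19+ at r₁ = 26.8%/12 = 0.0223333.
After month 18 (no interest yet): B = £12,080.00 − 18·£390.00 = £5,060.00.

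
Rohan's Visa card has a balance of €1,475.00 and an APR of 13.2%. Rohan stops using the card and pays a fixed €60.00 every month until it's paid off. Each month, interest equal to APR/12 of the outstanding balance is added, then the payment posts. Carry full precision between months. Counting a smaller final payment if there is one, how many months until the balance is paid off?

Monthly rate r = 13.2%/12 = 1.1% = 0.011.
Recurrence: B ← B·(1+r) − €60.00.
Month 1: interest €16.22; balance after payment €1,431.22.
Month 2: interest €15.74; balance after payment €1,386.97.
Closed form: n = −ln(1 − rB₀/P)/ln(1+r) = −ln(0.72958)/ln(1.011) ≈ 28.819, so the balance reaches zero during payment 29.

29 months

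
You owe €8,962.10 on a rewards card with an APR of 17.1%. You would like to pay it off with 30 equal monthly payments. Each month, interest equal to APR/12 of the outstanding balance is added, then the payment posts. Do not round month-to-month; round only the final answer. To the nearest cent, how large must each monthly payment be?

€369.22

Monthly rate r = 17.1%/12 = 1.425% = 0.01425.
Level-payment amortization: P = B₀·r / (1 − (1+r)^(−n)) = 8962.10·0.01425 / (1 − 1.01425^(−30)).
Denominator 1 − (1+r)^(−30) = 0.345891928.
P = 127.71 / 0.345891928 ≈ 369.22.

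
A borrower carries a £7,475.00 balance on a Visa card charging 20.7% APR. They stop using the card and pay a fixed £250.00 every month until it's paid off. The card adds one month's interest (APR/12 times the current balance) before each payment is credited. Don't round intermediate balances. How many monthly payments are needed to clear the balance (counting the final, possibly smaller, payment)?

Monthly rate r = 20.7%/12 = 1.725% = 0.01725.
Recurrence: B ← B·(1+r) − £250.00.
Month 1: interest £128.94; balance after payment £7,353.94.
Month 2: interest £126.86; balance after payment £7,230.80.
Closed form: n = −ln(1 − rB₀/P)/ln(1+r) = −ln(0.48423)/ln(1.01725) ≈ 42.402, so the balance reaches zero during payment 43.

43 months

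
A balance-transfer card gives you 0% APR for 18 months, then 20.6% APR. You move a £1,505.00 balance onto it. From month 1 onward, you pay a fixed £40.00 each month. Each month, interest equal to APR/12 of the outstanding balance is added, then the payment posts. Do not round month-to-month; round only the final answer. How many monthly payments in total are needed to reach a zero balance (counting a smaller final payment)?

Promo months 1–18 at r₀ = 0%/12 = 0; months 19+ at r₁ = 20.6%/12 = 0.0171667.
After month 18 (no interest yet): B = £1,505.00 − 18·£40.00 = £785.00.
Then at r₁ with £40.00/mo: n₂ = −ln(1 − r₁·B/P)/ln(1+r₁) ≈ 24.14 → 25 more payments.

43 months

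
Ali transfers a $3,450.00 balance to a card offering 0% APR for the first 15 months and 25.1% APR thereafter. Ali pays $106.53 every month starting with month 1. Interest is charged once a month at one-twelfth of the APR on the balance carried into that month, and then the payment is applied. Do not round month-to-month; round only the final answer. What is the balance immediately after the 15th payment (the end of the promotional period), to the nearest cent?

$1,852.05

Promo months 1–15 at r₀ = 0%/12 = 0; months 16+ at r₁ = 25.1%/12 = 0.0209167.
After month 15 (no interest yet): B = $3,450.00 − 15·$106.53 = $1,852.05.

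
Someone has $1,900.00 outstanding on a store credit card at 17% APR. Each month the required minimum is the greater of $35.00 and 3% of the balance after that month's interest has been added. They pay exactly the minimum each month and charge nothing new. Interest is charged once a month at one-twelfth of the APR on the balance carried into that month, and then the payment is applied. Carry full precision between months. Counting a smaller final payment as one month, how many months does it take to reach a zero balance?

76 months

Monthly rate r = 17%/12 = 1.41667% = 0.0141667.
While 3% of the post-interest balance exceeds $35.00, each month B ← (B·(1+r))·(1 − 0.03), i.e. B shrinks by the factor (1+r)·0.97 = 0.98374.
This holds for months 1–31. Entering month 32 the balance is $1,143.05; 3% of the post-interest balance is now below $35.00, so the flat $35.00 minimum applies from here.
From month 32 a fixed $35.00 at rate r clears $1,143.05 in 45 more payments. Total: 31 + 45 = 76 months.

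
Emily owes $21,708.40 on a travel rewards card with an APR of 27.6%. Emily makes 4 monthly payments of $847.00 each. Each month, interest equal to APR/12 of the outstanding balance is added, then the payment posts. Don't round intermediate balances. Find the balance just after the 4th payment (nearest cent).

Monthly rate r = 27.6%/12 = 2.3% = 0.023.
Each month: B ← B·(1+r) − $847.00.
Month 1: interest $499.29; balance after payment $21,360.69.
Month 2: interest $491.30; balance after payment $21,004.99.
Month 3: interest $483.11; balance after payment $20,641.10.
Month 4: interest $474.75; balance after payment $20,268.85.

$20,268.85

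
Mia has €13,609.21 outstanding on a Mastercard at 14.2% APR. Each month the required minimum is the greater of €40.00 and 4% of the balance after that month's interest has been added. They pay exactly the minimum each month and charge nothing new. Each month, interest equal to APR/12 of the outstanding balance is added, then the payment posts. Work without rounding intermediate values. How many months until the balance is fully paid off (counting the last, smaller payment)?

Monthly rate r = 14.2%/12 = 1.18333% = 0.0118333.
While 4% of the post-interest balance exceeds €40.00, each month B ← (B·(1+r))·(1 − 0.04), i.e. B shrinks by the factor (1+r)·0.96 = 0.97136.
This holds for months 1–91. Entering month 92 the balance is €967.01; 4% of the post-interest balance is now below €40.00, so the flat €40.00 minimum applies from here.
From month 92 a fixed €40.00 at rate r clears €967.01 in 29 more payments. Total: 91 + 29 = 120 months.

120 months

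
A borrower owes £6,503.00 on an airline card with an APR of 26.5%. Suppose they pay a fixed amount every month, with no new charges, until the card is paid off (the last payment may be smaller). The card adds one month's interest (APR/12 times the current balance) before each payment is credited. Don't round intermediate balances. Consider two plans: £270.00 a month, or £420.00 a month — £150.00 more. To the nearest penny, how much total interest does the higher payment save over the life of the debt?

Monthly rate r = 26.5%/12 = 2.20833% = 0.0220833.
At £270.00/mo: n = ⌈−ln(1 − rB₀/P)/ln(1+r)⌉ = 35 payments (last £202.90); total interest = total paid − £6,503.00 = £2,879.90.
At £420.00/mo: 20 payments (last £66.30); total interest £1,543.30.
Interest saved = £2,879.90 − £1,543.30 = £1,336.60.

£1,336.60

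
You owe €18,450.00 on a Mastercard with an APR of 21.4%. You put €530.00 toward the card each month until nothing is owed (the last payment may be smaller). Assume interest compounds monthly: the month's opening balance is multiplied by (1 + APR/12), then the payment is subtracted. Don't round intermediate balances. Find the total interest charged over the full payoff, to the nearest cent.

Monthly rate r = 21.4%/12 = 1.78333% = 0.0178333.
Payoff takes n = ⌈−ln(1 − rB₀/P)/ln(1+r)⌉ = ⌈54.859⌉ = 55 payments; the last is €455.80.
Total paid = 54·€530.00 + €455.80 = €29,075.80.
Total interest = total paid − principal = €29,075.80 − €18,450.00 = €10,625.80.

€10,625.80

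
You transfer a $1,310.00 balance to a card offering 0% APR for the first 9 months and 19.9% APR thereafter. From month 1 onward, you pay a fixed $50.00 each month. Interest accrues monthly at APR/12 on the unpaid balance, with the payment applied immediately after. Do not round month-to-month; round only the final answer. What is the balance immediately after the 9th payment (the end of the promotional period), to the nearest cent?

$860.00

Promo months 1–9 at r₀ = 0%/12 = 0; months 10+ at r₁ = 19.9%/12 = 0.0165833.
After month 9 (no interest yet): B = $1,310.00 − 9·$50.00 = $860.00.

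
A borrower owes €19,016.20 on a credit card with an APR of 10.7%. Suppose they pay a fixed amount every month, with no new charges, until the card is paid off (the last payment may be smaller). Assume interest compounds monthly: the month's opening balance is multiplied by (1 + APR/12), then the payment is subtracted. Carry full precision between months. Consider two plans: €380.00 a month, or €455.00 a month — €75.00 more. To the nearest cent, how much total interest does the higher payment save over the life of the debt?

€1,398.81

Monthly rate r = 10.7%/12 = 0.891667% = 0.00891667.
At €380.00/mo: n = ⌈−ln(1 − rB₀/P)/ln(1+r)⌉ = 67 payments (last €218.05); total interest = total paid − €19,016.20 = €6,281.85.
At €455.00/mo: 53 payments (last €239.24); total interest €4,883.04.
Interest saved = €6,281.85 − €4,883.04 = €1,398.81.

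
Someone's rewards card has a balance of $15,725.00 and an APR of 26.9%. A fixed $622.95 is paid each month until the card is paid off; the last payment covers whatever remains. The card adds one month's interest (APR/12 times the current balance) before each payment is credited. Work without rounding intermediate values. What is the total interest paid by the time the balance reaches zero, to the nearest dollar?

$7,723

Monthly rate r = 26.9%/12 = 2.24167% = 0.0224167.
Payoff takes n = ⌈−ln(1 − rB₀/P)/ln(1+r)⌉ = ⌈37.637⌉ = 38 payments; the last is $398.64.
Total paid = 37·$622.95 + $398.64 = $23,447.79.
Total interest = total paid − principal = $23,447.79 − $15,725.00 = $7,722.79.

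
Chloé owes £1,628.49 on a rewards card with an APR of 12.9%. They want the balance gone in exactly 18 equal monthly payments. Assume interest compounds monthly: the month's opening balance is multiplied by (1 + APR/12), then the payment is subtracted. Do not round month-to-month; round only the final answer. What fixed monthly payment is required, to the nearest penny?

Monthly rate r = 12.9%/12 = 1.075% = 0.01075.
Level-payment amortization: P = B₀·r / (1 − (1+r)^(−n)) = 1628.49·0.01075 / (1 − 1.01075^(−18)).
Denominator 1 − (1+r)^(−18) = 0.175078733.
P = 17.5063 / 0.175078733 ≈ 99.99.

£99.99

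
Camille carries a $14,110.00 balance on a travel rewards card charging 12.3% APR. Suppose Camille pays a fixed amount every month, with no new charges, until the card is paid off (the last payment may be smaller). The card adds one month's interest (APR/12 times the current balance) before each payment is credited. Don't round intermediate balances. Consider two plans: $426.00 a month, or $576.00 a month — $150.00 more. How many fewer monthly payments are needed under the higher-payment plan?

Monthly rate r = 12.3%/12 = 1.025% = 0.01025.
At $426.00/mo: n = ⌈−ln(1 − rB₀/P)/ln(1+r)⌉ = 41 payments (last $286.50); total interest = total paid − $14,110.00 = $3,216.50.
At $576.00/mo: 29 payments (last $203.81); total interest $2,221.81.
Payments saved = 41 − 29 = 12.

12 fewer payments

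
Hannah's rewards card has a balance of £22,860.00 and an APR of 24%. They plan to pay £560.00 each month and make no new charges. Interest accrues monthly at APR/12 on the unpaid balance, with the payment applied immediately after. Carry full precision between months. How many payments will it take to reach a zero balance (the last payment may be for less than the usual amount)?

Monthly rate r = 24%/12 = 2% = 0.02.
Recurrence: B ← B·(1+r) − £560.00.
Month 1: interest £457.20; balance after payment £22,757.20.
Month 2: interest £455.14; balance after payment £22,652.34.
Closed form: n = −ln(1 − rB₀/P)/ln(1+r) = −ln(0.18357)/ln(1.02) ≈ 85.602, so the balance reaches zero during payment 86.

86 months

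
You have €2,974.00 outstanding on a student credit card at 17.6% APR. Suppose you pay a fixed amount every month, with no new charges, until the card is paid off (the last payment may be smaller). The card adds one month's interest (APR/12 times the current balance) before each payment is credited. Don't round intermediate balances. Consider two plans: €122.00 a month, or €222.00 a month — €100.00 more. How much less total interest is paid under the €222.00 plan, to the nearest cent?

Monthly rate r = 17.6%/12 = 1.46667% = 0.0146667.
At €122.00/mo: n = ⌈−ln(1 − rB₀/P)/ln(1+r)⌉ = 31 payments (last €47.39); total interest = total paid − €2,974.00 = €733.39.
At €222.00/mo: 16 payments (last €5.40); total interest €361.40.
Interest saved = €733.39 − €361.40 = €371.99.

€371.99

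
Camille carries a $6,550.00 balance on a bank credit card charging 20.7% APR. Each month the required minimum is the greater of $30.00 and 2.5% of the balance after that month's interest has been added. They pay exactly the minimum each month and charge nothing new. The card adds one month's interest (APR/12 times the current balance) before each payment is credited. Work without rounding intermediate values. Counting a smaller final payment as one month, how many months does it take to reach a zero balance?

275 months

Monthly rate r = 20.7%/12 = 1.725% = 0.01725.
While 2.5% of the post-interest balance exceeds $30.00, each month B ← (B·(1+r))·(1 − 0.025), i.e. B shrinks by the factor (1+r)·0.975 = 0.99182.
This holds for months 1–209. Entering month 210 the balance is $1,176.51; 2.5% of the post-interest balance is now below $30.00, so the flat $30.00 minimum applies from here.
From month 210 a fixed $30.00 at rate r clears $1,176.51 in 66 more payments. Total: 209 + 66 = 275 months.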